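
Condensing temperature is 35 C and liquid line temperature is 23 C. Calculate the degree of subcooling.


Subcooling = T_cond - T_liquid
Subcooling = 35 - 23
Subcooling = 12 K

12


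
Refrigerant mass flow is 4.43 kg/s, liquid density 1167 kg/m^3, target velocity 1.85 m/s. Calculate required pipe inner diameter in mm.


A = m_dot / (rho * v) = 4.43 / (1167 * 1.85) = 0.002051923389 m^2
d = sqrt(4*A/pi) * 1000
d = 51.1 mm

51.1


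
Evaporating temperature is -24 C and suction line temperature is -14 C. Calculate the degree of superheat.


Superheat = T_suction - T_evap
Superheat = -14 - (-24)
Superheat = 10 K

10


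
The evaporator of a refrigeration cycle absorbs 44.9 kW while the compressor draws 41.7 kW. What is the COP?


COP = Q_evap / W
COP = 44.9 / 41.7
COP = 1.077

1.077


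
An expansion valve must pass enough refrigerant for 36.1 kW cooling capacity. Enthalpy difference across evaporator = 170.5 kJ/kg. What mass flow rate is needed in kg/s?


m_dot = Q / dh
m_dot = 36.1 / 170.5
m_dot = 0.2117 kg/s

0.2117


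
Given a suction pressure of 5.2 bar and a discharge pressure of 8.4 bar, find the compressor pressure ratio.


PR = P_high / P_low
PR = 8.4 / 5.2
PR = 1.615

1.615


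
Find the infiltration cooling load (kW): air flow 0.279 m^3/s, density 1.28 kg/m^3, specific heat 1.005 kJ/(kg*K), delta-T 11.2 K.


Q = V_dot * rho * cp * dT
Q = 0.279 * 1.28 * 1.005 * 11.2
Q = 4.02 kW

4.02


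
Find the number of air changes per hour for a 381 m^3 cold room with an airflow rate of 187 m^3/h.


ACH = flow / volume
ACH = 187 / 381
ACH = 0.491

0.491


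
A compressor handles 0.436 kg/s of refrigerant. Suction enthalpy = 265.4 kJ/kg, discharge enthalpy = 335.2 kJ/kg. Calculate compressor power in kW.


dh = 335.2 - 265.4 = 69.8 kJ/kg
W = m_dot * dh = 0.436 * 69.8 = 30.43 kW

30.43


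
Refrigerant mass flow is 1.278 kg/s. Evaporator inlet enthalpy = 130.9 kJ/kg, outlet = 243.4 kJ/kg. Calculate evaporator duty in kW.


dh = 243.4 - 130.9 = 112.5 kJ/kg
Q_evap = m_dot * dh = 1.278 * 112.5
Q_evap = 143.78 kW

143.78


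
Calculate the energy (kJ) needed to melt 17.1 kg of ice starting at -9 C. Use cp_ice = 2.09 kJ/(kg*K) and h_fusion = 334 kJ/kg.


Sensible heat = cp * dT = 2.09 * 9 = 18.81 kJ/kg
Total per kg = 18.81 + 334 = 352.81 kJ/kg
Q = m * total = 17.1 * 352.81
Q = 6033.1 kJ

6033.1


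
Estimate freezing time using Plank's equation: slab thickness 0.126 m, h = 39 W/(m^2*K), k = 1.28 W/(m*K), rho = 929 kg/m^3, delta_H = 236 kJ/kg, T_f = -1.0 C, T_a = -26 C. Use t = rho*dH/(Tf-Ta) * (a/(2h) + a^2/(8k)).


dT = -1.0 - (-26) = 25.0 K
term1 = a/(2h) = 0.126/(2*39) = 0.001615384615
term2 = a^2/(8k) = 0.126^2/(8*1.28) = 0.001550390625
t = rho*dH*1000/dT * (term1 + term2)
t = 929*236*1000/25.0 * (0.001615384615 + 0.001550390625)
t = 27763 s

27763


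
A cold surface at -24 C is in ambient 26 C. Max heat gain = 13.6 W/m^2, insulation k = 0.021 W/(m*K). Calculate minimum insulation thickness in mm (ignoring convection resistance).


dT = 26 - (-24) = 50 K
thickness = k * dT / q_max * 1000
thickness = 0.021 * 50 / 13.6 * 1000
thickness = 77.2 mm

77.2


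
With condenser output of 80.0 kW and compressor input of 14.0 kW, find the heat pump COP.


COP_hp = Q_cond / W
COP_hp = 80.0 / 14.0
COP_hp = 5.714

5.714


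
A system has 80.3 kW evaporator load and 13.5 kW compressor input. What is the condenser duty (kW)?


Q_cond = Q_evap + W
Q_cond = 80.3 + 13.5
Q_cond = 93.8 kW

93.8


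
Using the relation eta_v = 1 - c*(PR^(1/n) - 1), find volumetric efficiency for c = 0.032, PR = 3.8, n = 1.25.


PR^(1/n) = 3.8^(1/1.25) = 2.90955705
eta_v = 1 - 0.032 * (2.90955705 - 1)
eta_v = 0.9389

0.9389


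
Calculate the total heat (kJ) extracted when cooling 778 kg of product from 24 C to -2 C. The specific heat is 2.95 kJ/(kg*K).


dT = 24 - (-2) = 26 K
Q = m * cp * dT = 778 * 2.95 * 26
Q = 59673 kJ

59673


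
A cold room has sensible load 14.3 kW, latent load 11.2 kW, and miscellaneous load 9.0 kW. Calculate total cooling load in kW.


Q_total = Q_s + Q_l + Q_misc
Q_total = 14.3 + 11.2 + 9.0
Q_total = 34.5 kW

34.5


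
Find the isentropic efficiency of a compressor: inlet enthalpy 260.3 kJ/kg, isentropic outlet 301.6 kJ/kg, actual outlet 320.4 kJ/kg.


dh_ideal = 301.6 - 260.3 = 41.3 kJ/kg
dh_actual = 320.4 - 260.3 = 60.1 kJ/kg
eta_s = dh_ideal / dh_actual = 41.3 / 60.1
eta_s = 0.6872

0.6872


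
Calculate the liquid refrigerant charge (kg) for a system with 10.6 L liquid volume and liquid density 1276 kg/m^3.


Charge = V * rho / 1000
Charge = 10.6 * 1276 / 1000
Charge = 13.53 kg

13.53


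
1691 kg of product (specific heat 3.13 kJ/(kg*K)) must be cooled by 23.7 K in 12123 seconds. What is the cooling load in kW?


Q = m * cp * dT / t
Q = 1691 * 3.13 * 23.7 / 12123
Q = 10.347 kW

10.347


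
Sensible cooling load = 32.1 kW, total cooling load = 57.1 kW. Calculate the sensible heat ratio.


SHR = Q_sensible / Q_total
SHR = 32.1 / 57.1
SHR = 0.562

0.562


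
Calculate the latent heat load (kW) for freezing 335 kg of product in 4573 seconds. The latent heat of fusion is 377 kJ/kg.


Q_lat = m * h_fg / t
Q_lat = 335 * 377 / 4573
Q_lat = 27.62 kW

27.62


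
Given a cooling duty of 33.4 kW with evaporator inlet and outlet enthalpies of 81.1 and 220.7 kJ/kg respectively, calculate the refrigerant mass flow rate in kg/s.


dh = 220.7 - 81.1 = 139.6 kJ/kg
m_dot = Q / dh = 33.4 / 139.6 = 0.2393 kg/s

0.2393


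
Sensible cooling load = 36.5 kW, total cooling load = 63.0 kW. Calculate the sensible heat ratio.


SHR = Q_sensible / Q_total
SHR = 36.5 / 63.0
SHR = 0.579

0.579


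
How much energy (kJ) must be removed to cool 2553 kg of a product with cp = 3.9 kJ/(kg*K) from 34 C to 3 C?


dT = 34 - (3) = 31 K
Q = m * cp * dT = 2553 * 3.9 * 31
Q = 308658 kJ

308658


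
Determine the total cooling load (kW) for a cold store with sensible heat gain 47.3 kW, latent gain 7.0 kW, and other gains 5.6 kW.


Q_total = Q_s + Q_l + Q_misc
Q_total = 47.3 + 7.0 + 5.6
Q_total = 59.9 kW

59.9


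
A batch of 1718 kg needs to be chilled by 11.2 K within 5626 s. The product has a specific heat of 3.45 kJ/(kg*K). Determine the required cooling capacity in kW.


Q = m * cp * dT / t
Q = 1718 * 3.45 * 11.2 / 5626
Q = 11.799 kW

11.799


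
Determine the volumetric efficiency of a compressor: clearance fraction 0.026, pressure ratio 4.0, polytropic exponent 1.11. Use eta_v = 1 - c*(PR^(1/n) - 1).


PR^(1/n) = 4.0^(1/1.11) = 3.48655394
eta_v = 1 - 0.026 * (3.48655394 - 1)
eta_v = 0.9353

0.9353


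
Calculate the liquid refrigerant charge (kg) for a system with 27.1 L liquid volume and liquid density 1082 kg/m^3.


Charge = V * rho / 1000
Charge = 27.1 * 1082 / 1000
Charge = 29.32 kg

29.32


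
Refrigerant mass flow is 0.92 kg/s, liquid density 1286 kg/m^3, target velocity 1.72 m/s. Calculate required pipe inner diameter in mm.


A = m_dot / (rho * v) = 0.92 / (1286 * 1.72) = 0.0004159282433 m^2
d = sqrt(4*A/pi) * 1000
d = 23.0 mm

23.0


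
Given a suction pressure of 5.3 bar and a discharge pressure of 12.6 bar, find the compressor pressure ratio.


PR = P_high / P_low
PR = 12.6 / 5.3
PR = 2.377

2.377


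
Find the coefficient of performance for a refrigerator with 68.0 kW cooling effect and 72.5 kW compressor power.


COP = Q_evap / W
COP = 68.0 / 72.5
COP = 0.938

0.938


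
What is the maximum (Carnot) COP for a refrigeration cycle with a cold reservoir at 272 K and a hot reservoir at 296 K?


dT = 296 - 272 = 24 K
COP_carnot = T_cold / dT = 272 / 24
COP_carnot = 11.333

11.333


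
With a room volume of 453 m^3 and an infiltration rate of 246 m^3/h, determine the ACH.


ACH = flow / volume
ACH = 246 / 453
ACH = 0.543

0.543


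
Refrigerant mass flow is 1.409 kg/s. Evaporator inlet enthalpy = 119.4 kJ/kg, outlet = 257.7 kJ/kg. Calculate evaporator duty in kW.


dh = 257.7 - 119.4 = 138.3 kJ/kg
Q_evap = m_dot * dh = 1.409 * 138.3
Q_evap = 194.86 kW

194.86


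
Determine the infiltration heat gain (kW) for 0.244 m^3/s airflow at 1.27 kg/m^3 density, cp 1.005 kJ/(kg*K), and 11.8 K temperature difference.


Q = V_dot * rho * cp * dT
Q = 0.244 * 1.27 * 1.005 * 11.8
Q = 3.675 kW

3.675


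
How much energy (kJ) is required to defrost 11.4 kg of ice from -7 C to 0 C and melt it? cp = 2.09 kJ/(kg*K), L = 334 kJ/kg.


Sensible heat = cp * dT = 2.09 * 7 = 14.63 kJ/kg
Total per kg = 14.63 + 334 = 348.63 kJ/kg
Q = m * total = 11.4 * 348.63
Q = 3974.4 kJ

3974.4


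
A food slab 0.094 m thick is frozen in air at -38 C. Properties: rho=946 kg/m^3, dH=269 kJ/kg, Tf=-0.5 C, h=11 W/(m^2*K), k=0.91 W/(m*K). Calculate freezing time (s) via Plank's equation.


dT = -0.5 - (-38) = 37.5 K
term1 = a/(2h) = 0.094/(2*11) = 0.004272727273
term2 = a^2/(8k) = 0.094^2/(8*0.91) = 0.001213736264
t = rho*dH*1000/dT * (term1 + term2)
t = 946*269*1000/37.5 * (0.004272727273 + 0.001213736264)
t = 37231 s

37231


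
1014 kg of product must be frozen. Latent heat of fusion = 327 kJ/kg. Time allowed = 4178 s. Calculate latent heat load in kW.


Q_lat = m * h_fg / t
Q_lat = 1014 * 327 / 4178
Q_lat = 79.36 kW

79.36


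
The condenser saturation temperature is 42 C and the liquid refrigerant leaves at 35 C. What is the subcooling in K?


Subcooling = T_cond - T_liquid
Subcooling = 42 - 35
Subcooling = 7 K

7


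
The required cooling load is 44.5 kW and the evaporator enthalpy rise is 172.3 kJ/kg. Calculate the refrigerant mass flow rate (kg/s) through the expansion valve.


m_dot = Q / dh
m_dot = 44.5 / 172.3
m_dot = 0.2583 kg/s

0.2583


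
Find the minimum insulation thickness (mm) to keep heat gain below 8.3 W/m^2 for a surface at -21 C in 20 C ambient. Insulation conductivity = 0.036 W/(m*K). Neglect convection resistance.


dT = 20 - (-21) = 41 K
thickness = k * dT / q_max * 1000
thickness = 0.036 * 41 / 8.3 * 1000
thickness = 177.8 mm

177.8


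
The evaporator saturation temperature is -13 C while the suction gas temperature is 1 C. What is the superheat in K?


Superheat = T_suction - T_evap
Superheat = 1 - (-13)
Superheat = 14 K

14


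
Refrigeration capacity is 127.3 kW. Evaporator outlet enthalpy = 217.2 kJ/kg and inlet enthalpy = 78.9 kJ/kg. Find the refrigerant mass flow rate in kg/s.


dh = 217.2 - 78.9 = 138.3 kJ/kg
m_dot = Q / dh = 127.3 / 138.3 = 0.9205 kg/s

0.9205


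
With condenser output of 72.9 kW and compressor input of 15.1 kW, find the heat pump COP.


COP_hp = Q_cond / W
COP_hp = 72.9 / 15.1
COP_hp = 4.828

4.828


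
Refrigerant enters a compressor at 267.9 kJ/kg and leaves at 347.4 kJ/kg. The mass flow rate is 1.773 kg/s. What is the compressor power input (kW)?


dh = 347.4 - 267.9 = 79.5 kJ/kg
W = m_dot * dh = 1.773 * 79.5 = 140.95 kW

140.95


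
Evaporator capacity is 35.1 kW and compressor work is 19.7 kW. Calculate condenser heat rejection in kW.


Q_cond = Q_evap + W
Q_cond = 35.1 + 19.7
Q_cond = 54.8 kW

54.8


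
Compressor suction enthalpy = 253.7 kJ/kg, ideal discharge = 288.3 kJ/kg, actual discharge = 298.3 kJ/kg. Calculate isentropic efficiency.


dh_ideal = 288.3 - 253.7 = 34.6 kJ/kg
dh_actual = 298.3 - 253.7 = 44.6 kJ/kg
eta_s = dh_ideal / dh_actual = 34.6 / 44.6
eta_s = 0.7758

0.7758


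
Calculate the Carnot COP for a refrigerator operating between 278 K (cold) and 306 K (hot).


dT = 306 - 278 = 28 K
COP_carnot = T_cold / dT = 278 / 28
COP_carnot = 9.929

9.929


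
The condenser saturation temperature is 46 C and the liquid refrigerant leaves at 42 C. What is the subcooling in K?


Subcooling = T_cond - T_liquid
Subcooling = 46 - 42
Subcooling = 4 K

4


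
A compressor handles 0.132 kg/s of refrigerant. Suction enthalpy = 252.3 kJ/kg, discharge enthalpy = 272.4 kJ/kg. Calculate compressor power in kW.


dh = 272.4 - 252.3 = 20.1 kJ/kg
W = m_dot * dh = 0.132 * 20.1 = 2.65 kW

2.65


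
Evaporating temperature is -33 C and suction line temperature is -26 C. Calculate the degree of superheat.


Superheat = T_suction - T_evap
Superheat = -26 - (-33)
Superheat = 7 K

7


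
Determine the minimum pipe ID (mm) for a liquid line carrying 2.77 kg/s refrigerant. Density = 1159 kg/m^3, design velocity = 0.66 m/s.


A = m_dot / (rho * v) = 2.77 / (1159 * 0.66) = 0.003621199048 m^2
d = sqrt(4*A/pi) * 1000
d = 67.9 mm

67.9


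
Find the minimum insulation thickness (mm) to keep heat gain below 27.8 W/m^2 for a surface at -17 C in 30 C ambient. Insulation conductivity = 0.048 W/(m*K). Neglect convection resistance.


dT = 30 - (-17) = 47 K
thickness = k * dT / q_max * 1000
thickness = 0.048 * 47 / 27.8 * 1000
thickness = 81.2 mm

81.2


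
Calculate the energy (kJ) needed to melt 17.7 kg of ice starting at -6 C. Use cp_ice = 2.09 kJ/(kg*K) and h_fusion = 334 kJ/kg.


Sensible heat = cp * dT = 2.09 * 6 = 12.54 kJ/kg
Total per kg = 12.54 + 334 = 346.54 kJ/kg
Q = m * total = 17.7 * 346.54
Q = 6133.8 kJ

6133.8


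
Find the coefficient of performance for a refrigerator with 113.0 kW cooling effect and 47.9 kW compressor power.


COP = Q_evap / W
COP = 113.0 / 47.9
COP = 2.359

2.359


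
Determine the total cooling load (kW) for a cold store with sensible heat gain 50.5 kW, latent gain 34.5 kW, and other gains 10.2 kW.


Q_total = Q_s + Q_l + Q_misc
Q_total = 50.5 + 34.5 + 10.2
Q_total = 95.2 kW

95.2


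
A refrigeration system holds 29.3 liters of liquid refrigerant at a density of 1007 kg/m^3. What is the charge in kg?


Charge = V * rho / 1000
Charge = 29.3 * 1007 / 1000
Charge = 29.51 kg

29.51


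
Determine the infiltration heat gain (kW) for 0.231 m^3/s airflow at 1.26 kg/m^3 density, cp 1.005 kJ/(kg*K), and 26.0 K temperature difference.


Q = V_dot * rho * cp * dT
Q = 0.231 * 1.26 * 1.005 * 26.0
Q = 7.605 kW

7.605


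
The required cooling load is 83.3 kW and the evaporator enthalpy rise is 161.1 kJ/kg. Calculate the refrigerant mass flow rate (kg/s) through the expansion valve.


m_dot = Q / dh
m_dot = 83.3 / 161.1
m_dot = 0.5171 kg/s

0.5171


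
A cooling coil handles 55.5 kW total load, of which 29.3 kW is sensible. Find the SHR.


SHR = Q_sensible / Q_total
SHR = 29.3 / 55.5
SHR = 0.528

0.528


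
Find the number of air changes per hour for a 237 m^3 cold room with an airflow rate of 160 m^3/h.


ACH = flow / volume
ACH = 160 / 237
ACH = 0.675

0.675


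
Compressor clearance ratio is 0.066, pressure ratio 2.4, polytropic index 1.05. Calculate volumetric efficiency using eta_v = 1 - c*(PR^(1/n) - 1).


PR^(1/n) = 2.4^(1/1.05) = 2.30200331
eta_v = 1 - 0.066 * (2.30200331 - 1)
eta_v = 0.9141

0.9141


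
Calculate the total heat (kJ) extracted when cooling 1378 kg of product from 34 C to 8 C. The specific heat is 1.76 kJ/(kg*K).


dT = 34 - (8) = 26 K
Q = m * cp * dT = 1378 * 1.76 * 26
Q = 63057 kJ

63057


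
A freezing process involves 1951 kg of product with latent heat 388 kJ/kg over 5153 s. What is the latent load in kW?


Q_lat = m * h_fg / t
Q_lat = 1951 * 388 / 5153
Q_lat = 146.9 kW

146.9


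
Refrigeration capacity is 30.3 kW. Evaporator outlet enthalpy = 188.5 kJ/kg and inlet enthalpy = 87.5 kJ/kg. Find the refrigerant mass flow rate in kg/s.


dh = 188.5 - 87.5 = 101.0 kJ/kg
m_dot = Q / dh = 30.3 / 101.0 = 0.3 kg/s

0.3


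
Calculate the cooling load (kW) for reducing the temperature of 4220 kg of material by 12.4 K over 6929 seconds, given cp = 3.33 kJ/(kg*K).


Q = m * cp * dT / t
Q = 4220 * 3.33 * 12.4 / 6929
Q = 25.148 kW

25.148


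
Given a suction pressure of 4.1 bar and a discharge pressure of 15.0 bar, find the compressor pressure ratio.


PR = P_high / P_low
PR = 15.0 / 4.1
PR = 3.659

3.659


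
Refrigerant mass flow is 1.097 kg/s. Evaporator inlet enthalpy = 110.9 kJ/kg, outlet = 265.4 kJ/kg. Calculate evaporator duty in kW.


dh = 265.4 - 110.9 = 154.5 kJ/kg
Q_evap = m_dot * dh = 1.097 * 154.5
Q_evap = 169.49 kW

169.49


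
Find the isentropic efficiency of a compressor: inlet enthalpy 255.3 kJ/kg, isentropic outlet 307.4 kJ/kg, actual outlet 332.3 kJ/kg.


dh_ideal = 307.4 - 255.3 = 52.1 kJ/kg
dh_actual = 332.3 - 255.3 = 77.0 kJ/kg
eta_s = dh_ideal / dh_actual = 52.1 / 77.0
eta_s = 0.6766

0.6766


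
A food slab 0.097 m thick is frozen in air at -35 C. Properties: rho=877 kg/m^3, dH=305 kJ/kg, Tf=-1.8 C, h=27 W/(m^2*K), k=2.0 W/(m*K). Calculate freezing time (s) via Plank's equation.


dT = -1.8 - (-35) = 33.2 K
term1 = a/(2h) = 0.097/(2*27) = 0.001796296296
term2 = a^2/(8k) = 0.097^2/(8*2.0) = 0.0005880625
t = rho*dH*1000/dT * (term1 + term2)
t = 877*305*1000/33.2 * (0.001796296296 + 0.0005880625)
t = 19210 s

19210


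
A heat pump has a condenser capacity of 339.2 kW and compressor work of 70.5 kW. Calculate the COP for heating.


COP_hp = Q_cond / W
COP_hp = 339.2 / 70.5
COP_hp = 4.811

4.811


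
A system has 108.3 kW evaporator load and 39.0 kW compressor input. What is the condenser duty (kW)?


Q_cond = Q_evap + W
Q_cond = 108.3 + 39.0
Q_cond = 147.3 kW

147.3


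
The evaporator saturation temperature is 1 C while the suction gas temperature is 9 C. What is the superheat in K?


Superheat = T_suction - T_evap
Superheat = 9 - (1)
Superheat = 8 K

8


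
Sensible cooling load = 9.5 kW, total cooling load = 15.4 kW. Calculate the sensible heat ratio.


SHR = Q_sensible / Q_total
SHR = 9.5 / 15.4
SHR = 0.617

0.617


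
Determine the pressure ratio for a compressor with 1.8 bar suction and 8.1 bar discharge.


PR = P_high / P_low
PR = 8.1 / 1.8
PR = 4.5

4.5


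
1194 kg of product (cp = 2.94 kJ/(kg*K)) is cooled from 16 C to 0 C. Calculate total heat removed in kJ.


dT = 16 - (0) = 16 K
Q = m * cp * dT = 1194 * 2.94 * 16
Q = 56166 kJ

56166


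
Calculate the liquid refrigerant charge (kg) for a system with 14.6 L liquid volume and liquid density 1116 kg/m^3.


Charge = V * rho / 1000
Charge = 14.6 * 1116 / 1000
Charge = 16.29 kg

16.29


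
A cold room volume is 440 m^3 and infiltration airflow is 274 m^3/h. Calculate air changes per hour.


ACH = flow / volume
ACH = 274 / 440
ACH = 0.623

0.623


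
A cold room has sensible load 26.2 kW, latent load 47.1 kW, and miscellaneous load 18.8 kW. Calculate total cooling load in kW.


Q_total = Q_s + Q_l + Q_misc
Q_total = 26.2 + 47.1 + 18.8
Q_total = 92.1 kW

92.1


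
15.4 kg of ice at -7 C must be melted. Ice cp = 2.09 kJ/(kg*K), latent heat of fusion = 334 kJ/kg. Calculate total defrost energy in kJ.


Sensible heat = cp * dT = 2.09 * 7 = 14.63 kJ/kg
Total per kg = 14.63 + 334 = 348.63 kJ/kg
Q = m * total = 15.4 * 348.63
Q = 5368.9 kJ

5368.9


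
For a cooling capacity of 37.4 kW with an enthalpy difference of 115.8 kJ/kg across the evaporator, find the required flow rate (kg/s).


m_dot = Q / dh
m_dot = 37.4 / 115.8
m_dot = 0.323 kg/s

0.323


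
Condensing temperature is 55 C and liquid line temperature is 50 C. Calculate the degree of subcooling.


Subcooling = T_cond - T_liquid
Subcooling = 55 - 50
Subcooling = 5 K

5


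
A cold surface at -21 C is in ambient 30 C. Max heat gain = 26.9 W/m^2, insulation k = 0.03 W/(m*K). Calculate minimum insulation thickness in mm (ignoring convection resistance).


dT = 30 - (-21) = 51 K
thickness = k * dT / q_max * 1000
thickness = 0.03 * 51 / 26.9 * 1000
thickness = 56.9 mm

56.9


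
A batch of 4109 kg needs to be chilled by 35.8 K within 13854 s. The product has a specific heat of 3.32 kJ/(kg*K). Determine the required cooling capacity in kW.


Q = m * cp * dT / t
Q = 4109 * 3.32 * 35.8 / 13854
Q = 35.252 kW

35.252


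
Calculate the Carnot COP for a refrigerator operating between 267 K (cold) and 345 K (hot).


dT = 345 - 267 = 78 K
COP_carnot = T_cold / dT = 267 / 78
COP_carnot = 3.423

3.423


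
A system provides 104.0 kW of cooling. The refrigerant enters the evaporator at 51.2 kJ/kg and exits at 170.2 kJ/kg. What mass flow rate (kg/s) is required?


dh = 170.2 - 51.2 = 119.0 kJ/kg
m_dot = Q / dh = 104.0 / 119.0 = 0.8739 kg/s

0.8739


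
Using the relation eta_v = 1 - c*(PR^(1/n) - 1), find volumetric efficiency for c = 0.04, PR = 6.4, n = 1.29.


PR^(1/n) = 6.4^(1/1.29) = 4.21643798
eta_v = 1 - 0.04 * (4.21643798 - 1)
eta_v = 0.8713

0.8713


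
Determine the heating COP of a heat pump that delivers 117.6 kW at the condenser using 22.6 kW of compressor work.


COP_hp = Q_cond / W
COP_hp = 117.6 / 22.6
COP_hp = 5.204

5.204


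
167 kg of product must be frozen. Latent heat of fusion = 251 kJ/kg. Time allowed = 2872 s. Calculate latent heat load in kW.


Q_lat = m * h_fg / t
Q_lat = 167 * 251 / 2872
Q_lat = 14.6 kW

14.6


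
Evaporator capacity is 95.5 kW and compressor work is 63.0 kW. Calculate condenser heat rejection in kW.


Q_cond = Q_evap + W
Q_cond = 95.5 + 63.0
Q_cond = 158.5 kW

158.5


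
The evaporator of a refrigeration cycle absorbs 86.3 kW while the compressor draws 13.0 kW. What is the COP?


COP = Q_evap / W
COP = 86.3 / 13.0
COP = 6.638

6.638


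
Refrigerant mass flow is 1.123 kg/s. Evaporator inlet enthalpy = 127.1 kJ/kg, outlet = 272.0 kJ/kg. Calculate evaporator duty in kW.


dh = 272.0 - 127.1 = 144.9 kJ/kg
Q_evap = m_dot * dh = 1.123 * 144.9
Q_evap = 162.72 kW

162.72


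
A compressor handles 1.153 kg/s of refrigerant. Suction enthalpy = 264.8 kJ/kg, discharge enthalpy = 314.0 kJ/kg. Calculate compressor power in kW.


dh = 314.0 - 264.8 = 49.2 kJ/kg
W = m_dot * dh = 1.153 * 49.2 = 56.73 kW

56.73


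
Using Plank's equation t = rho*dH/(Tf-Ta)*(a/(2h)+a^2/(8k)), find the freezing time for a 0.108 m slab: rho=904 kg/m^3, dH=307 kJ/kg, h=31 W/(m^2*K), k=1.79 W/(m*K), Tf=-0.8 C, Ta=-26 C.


dT = -0.8 - (-26) = 25.2 K
term1 = a/(2h) = 0.108/(2*31) = 0.001741935484
term2 = a^2/(8k) = 0.108^2/(8*1.79) = 0.0008145251397
t = rho*dH*1000/dT * (term1 + term2)
t = 904*307*1000/25.2 * (0.001741935484 + 0.0008145251397)
t = 28154 s

28154


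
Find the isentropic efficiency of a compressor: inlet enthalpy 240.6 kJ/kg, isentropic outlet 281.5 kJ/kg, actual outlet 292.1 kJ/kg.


dh_ideal = 281.5 - 240.6 = 40.9 kJ/kg
dh_actual = 292.1 - 240.6 = 51.5 kJ/kg
eta_s = dh_ideal / dh_actual = 40.9 / 51.5
eta_s = 0.7942

0.7942


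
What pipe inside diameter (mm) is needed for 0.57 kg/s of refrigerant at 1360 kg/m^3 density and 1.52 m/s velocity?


A = m_dot / (rho * v) = 0.57 / (1360 * 1.52) = 0.0002757352941 m^2
d = sqrt(4*A/pi) * 1000
d = 18.7 mm

18.7


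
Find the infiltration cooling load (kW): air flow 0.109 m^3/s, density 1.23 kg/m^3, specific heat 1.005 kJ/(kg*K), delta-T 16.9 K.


Q = V_dot * rho * cp * dT
Q = 0.109 * 1.23 * 1.005 * 16.9
Q = 2.277 kW

2.277


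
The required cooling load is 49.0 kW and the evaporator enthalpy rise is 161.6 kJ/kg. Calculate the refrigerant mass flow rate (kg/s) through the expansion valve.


m_dot = Q / dh
m_dot = 49.0 / 161.6
m_dot = 0.3032 kg/s

0.3032


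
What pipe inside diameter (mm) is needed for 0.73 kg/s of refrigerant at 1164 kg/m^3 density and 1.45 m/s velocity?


A = m_dot / (rho * v) = 0.73 / (1164 * 1.45) = 0.0004325157009 m^2
d = sqrt(4*A/pi) * 1000
d = 23.5 mm

23.5


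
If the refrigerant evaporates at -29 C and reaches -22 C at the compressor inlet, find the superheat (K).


Superheat = T_suction - T_evap
Superheat = -22 - (-29)
Superheat = 7 K

7


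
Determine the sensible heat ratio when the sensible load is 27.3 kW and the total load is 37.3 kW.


SHR = Q_sensible / Q_total
SHR = 27.3 / 37.3
SHR = 0.732

0.732


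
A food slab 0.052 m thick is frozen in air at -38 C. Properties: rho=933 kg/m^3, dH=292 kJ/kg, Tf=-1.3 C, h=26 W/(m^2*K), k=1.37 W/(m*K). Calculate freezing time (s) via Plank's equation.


dT = -1.3 - (-38) = 36.7 K
term1 = a/(2h) = 0.052/(2*26) = 0.001
term2 = a^2/(8k) = 0.052^2/(8*1.37) = 0.0002467153285
t = rho*dH*1000/dT * (term1 + term2)
t = 933*292*1000/36.7 * (0.001 + 0.0002467153285)
t = 9255 s

9255


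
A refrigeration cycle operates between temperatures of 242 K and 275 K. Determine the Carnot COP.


dT = 275 - 242 = 33 K
COP_carnot = T_cold / dT = 242 / 33
COP_carnot = 7.333

7.333


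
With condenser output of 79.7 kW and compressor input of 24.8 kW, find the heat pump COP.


COP_hp = Q_cond / W
COP_hp = 79.7 / 24.8
COP_hp = 3.214

3.214


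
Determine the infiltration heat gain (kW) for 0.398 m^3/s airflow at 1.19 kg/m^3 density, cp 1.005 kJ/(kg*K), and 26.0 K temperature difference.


Q = V_dot * rho * cp * dT
Q = 0.398 * 1.19 * 1.005 * 26.0
Q = 12.376 kW

12.376


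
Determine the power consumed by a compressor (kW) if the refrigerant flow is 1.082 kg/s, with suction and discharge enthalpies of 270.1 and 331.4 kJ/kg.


dh = 331.4 - 270.1 = 61.3 kJ/kg
W = m_dot * dh = 1.082 * 61.3 = 66.33 kW

66.33


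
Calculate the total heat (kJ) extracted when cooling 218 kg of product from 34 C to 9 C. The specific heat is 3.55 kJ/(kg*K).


dT = 34 - (9) = 25 K
Q = m * cp * dT = 218 * 3.55 * 25
Q = 19348 kJ

19348


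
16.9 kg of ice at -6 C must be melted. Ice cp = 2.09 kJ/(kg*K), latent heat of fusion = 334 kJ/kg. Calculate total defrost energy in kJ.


Sensible heat = cp * dT = 2.09 * 6 = 12.54 kJ/kg
Total per kg = 12.54 + 334 = 346.54 kJ/kg
Q = m * total = 16.9 * 346.54
Q = 5856.5 kJ

5856.5


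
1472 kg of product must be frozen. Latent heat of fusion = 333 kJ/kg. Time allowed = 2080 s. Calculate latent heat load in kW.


Q_lat = m * h_fg / t
Q_lat = 1472 * 333 / 2080
Q_lat = 235.66 kW

235.66


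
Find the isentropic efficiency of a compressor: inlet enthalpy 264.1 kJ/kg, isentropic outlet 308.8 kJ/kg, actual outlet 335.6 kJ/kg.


dh_ideal = 308.8 - 264.1 = 44.7 kJ/kg
dh_actual = 335.6 - 264.1 = 71.5 kJ/kg
eta_s = dh_ideal / dh_actual = 44.7 / 71.5
eta_s = 0.6252

0.6252


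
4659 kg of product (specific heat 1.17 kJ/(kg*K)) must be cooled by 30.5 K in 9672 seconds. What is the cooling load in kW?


Q = m * cp * dT / t
Q = 4659 * 1.17 * 30.5 / 9672
Q = 17.189 kW

17.189


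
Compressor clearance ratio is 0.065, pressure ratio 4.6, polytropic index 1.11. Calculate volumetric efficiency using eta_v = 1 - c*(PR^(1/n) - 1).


PR^(1/n) = 4.6^(1/1.11) = 3.95438662
eta_v = 1 - 0.065 * (3.95438662 - 1)
eta_v = 0.808

0.808


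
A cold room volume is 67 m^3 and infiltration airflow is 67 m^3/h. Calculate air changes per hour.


ACH = flow / volume
ACH = 67 / 67
ACH = 1.0

1.0


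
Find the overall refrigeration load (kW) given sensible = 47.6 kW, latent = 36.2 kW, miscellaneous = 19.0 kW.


Q_total = Q_s + Q_l + Q_misc
Q_total = 47.6 + 36.2 + 19.0
Q_total = 102.8 kW

102.8


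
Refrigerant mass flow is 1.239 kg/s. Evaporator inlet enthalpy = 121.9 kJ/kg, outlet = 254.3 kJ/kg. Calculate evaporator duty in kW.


dh = 254.3 - 121.9 = 132.4 kJ/kg
Q_evap = m_dot * dh = 1.239 * 132.4
Q_evap = 164.04 kW

164.04


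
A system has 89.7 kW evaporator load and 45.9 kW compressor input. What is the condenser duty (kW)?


Q_cond = Q_evap + W
Q_cond = 89.7 + 45.9
Q_cond = 135.6 kW

135.6


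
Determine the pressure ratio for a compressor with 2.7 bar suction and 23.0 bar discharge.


PR = P_high / P_low
PR = 23.0 / 2.7
PR = 8.519

8.519


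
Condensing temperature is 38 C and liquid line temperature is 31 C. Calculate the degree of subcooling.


Subcooling = T_cond - T_liquid
Subcooling = 38 - 31
Subcooling = 7 K

7


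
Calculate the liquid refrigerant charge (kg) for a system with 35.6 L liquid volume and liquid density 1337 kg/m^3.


Charge = V * rho / 1000
Charge = 35.6 * 1337 / 1000
Charge = 47.6 kg

47.6


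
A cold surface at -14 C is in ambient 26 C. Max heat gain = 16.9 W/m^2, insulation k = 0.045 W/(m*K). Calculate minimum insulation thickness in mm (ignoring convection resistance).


dT = 26 - (-14) = 40 K
thickness = k * dT / q_max * 1000
thickness = 0.045 * 40 / 16.9 * 1000
thickness = 106.5 mm

106.5


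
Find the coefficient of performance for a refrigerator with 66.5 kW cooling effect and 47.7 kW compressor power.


COP = Q_evap / W
COP = 66.5 / 47.7
COP = 1.394

1.394


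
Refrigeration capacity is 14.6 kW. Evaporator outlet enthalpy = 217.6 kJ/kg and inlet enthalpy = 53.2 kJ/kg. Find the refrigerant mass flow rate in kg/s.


dh = 217.6 - 53.2 = 164.4 kJ/kg
m_dot = Q / dh = 14.6 / 164.4 = 0.0888 kg/s

0.0888


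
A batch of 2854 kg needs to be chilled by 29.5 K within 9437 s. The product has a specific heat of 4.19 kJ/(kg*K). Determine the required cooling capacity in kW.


Q = m * cp * dT / t
Q = 2854 * 4.19 * 29.5 / 9437
Q = 37.381 kW

37.381


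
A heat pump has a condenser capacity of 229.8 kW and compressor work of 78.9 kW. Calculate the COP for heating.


COP_hp = Q_cond / W
COP_hp = 229.8 / 78.9
COP_hp = 2.913

2.913


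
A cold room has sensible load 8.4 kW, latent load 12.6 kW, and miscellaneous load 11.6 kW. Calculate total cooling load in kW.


Q_total = Q_s + Q_l + Q_misc
Q_total = 8.4 + 12.6 + 11.6
Q_total = 32.6 kW

32.6


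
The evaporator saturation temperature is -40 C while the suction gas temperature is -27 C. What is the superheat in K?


Superheat = T_suction - T_evap
Superheat = -27 - (-40)
Superheat = 13 K

13


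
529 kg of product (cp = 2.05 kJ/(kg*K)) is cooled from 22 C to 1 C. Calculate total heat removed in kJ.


dT = 22 - (1) = 21 K
Q = m * cp * dT = 529 * 2.05 * 21
Q = 22773 kJ

22773


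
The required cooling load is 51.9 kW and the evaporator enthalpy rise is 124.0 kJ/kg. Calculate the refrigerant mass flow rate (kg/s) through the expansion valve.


m_dot = Q / dh
m_dot = 51.9 / 124.0
m_dot = 0.4185 kg/s

0.4185


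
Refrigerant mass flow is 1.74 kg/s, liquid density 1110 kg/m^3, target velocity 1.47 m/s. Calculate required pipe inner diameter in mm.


A = m_dot / (rho * v) = 1.74 / (1110 * 1.47) = 0.001066372495 m^2
d = sqrt(4*A/pi) * 1000
d = 36.8 mm

36.8


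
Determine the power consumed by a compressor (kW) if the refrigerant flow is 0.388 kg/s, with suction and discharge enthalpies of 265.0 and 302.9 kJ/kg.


dh = 302.9 - 265.0 = 37.9 kJ/kg
W = m_dot * dh = 0.388 * 37.9 = 14.71 kW

14.71


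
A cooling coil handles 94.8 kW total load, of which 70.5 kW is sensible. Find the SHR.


SHR = Q_sensible / Q_total
SHR = 70.5 / 94.8
SHR = 0.744

0.744


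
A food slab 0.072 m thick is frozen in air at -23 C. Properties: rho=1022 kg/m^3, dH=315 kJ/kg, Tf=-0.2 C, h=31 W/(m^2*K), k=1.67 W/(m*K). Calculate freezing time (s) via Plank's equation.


dT = -0.2 - (-23) = 22.8 K
term1 = a/(2h) = 0.072/(2*31) = 0.001161290323
term2 = a^2/(8k) = 0.072^2/(8*1.67) = 0.0003880239521
t = rho*dH*1000/dT * (term1 + term2)
t = 1022*315*1000/22.8 * (0.001161290323 + 0.0003880239521)
t = 21876 s

21876


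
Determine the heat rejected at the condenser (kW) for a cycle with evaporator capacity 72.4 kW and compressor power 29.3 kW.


Q_cond = Q_evap + W
Q_cond = 72.4 + 29.3
Q_cond = 101.7 kW

101.7


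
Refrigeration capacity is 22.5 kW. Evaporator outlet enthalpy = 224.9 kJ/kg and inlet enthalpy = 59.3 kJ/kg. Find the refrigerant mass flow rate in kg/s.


dh = 224.9 - 59.3 = 165.6 kJ/kg
m_dot = Q / dh = 22.5 / 165.6 = 0.1359 kg/s

0.1359


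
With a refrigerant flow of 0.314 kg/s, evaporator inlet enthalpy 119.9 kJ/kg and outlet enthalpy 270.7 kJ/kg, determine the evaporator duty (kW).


dh = 270.7 - 119.9 = 150.8 kJ/kg
Q_evap = m_dot * dh = 0.314 * 150.8
Q_evap = 47.35 kW

47.35


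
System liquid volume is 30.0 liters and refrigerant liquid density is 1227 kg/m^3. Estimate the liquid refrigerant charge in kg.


Charge = V * rho / 1000
Charge = 30.0 * 1227 / 1000
Charge = 36.81 kg

36.81


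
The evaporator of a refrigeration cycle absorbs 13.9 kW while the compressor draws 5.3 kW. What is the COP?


COP = Q_evap / W
COP = 13.9 / 5.3
COP = 2.623

2.623


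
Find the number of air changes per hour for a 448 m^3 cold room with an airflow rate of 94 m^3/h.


ACH = flow / volume
ACH = 94 / 448
ACH = 0.21

0.21


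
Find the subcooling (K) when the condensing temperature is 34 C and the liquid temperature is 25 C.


Subcooling = T_cond - T_liquid
Subcooling = 34 - 25
Subcooling = 9 K

9


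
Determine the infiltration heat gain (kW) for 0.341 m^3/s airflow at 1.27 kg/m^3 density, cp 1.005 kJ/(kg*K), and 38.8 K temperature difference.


Q = V_dot * rho * cp * dT
Q = 0.341 * 1.27 * 1.005 * 38.8
Q = 16.887 kW

16.887


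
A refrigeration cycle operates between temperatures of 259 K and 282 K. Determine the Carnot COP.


dT = 282 - 259 = 23 K
COP_carnot = T_cold / dT = 259 / 23
COP_carnot = 11.261

11.261


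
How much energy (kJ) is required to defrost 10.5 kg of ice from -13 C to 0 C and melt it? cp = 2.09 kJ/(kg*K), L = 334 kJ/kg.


Sensible heat = cp * dT = 2.09 * 13 = 27.17 kJ/kg
Total per kg = 27.17 + 334 = 361.17 kJ/kg
Q = m * total = 10.5 * 361.17
Q = 3792.3 kJ

3792.3


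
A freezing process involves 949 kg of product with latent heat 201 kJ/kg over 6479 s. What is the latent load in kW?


Q_lat = m * h_fg / t
Q_lat = 949 * 201 / 6479
Q_lat = 29.44 kW

29.44


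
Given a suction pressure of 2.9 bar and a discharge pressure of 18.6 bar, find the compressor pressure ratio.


PR = P_high / P_low
PR = 18.6 / 2.9
PR = 6.414

6.414


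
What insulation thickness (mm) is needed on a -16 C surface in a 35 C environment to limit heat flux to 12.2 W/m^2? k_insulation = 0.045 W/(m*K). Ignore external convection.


dT = 35 - (-16) = 51 K
thickness = k * dT / q_max * 1000
thickness = 0.045 * 51 / 12.2 * 1000
thickness = 188.1 mm

188.1


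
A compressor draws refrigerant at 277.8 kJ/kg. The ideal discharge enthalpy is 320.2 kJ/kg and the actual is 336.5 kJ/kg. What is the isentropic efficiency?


dh_ideal = 320.2 - 277.8 = 42.4 kJ/kg
dh_actual = 336.5 - 277.8 = 58.7 kJ/kg
eta_s = dh_ideal / dh_actual = 42.4 / 58.7
eta_s = 0.7223

0.7223


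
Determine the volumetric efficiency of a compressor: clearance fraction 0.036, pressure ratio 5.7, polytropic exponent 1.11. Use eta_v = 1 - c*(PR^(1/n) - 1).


PR^(1/n) = 5.7^(1/1.11) = 4.79698476
eta_v = 1 - 0.036 * (4.79698476 - 1)
eta_v = 0.8633

0.8633


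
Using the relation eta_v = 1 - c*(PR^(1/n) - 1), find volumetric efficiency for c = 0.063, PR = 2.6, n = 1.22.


PR^(1/n) = 2.6^(1/1.22) = 2.18847751
eta_v = 1 - 0.063 * (2.18847751 - 1)
eta_v = 0.9251

0.9251


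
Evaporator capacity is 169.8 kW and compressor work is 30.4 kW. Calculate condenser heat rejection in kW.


Q_cond = Q_evap + W
Q_cond = 169.8 + 30.4
Q_cond = 200.2 kW

200.2


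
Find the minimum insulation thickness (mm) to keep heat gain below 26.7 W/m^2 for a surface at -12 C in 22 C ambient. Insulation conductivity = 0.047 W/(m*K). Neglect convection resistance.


dT = 22 - (-12) = 34 K
thickness = k * dT / q_max * 1000
thickness = 0.047 * 34 / 26.7 * 1000
thickness = 59.9 mm

59.9


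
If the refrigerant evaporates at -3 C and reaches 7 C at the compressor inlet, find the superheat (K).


Superheat = T_suction - T_evap
Superheat = 7 - (-3)
Superheat = 10 K

10


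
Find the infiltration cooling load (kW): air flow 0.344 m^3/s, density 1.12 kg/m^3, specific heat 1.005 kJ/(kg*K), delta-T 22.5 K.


Q = V_dot * rho * cp * dT
Q = 0.344 * 1.12 * 1.005 * 22.5
Q = 8.712 kW

8.712


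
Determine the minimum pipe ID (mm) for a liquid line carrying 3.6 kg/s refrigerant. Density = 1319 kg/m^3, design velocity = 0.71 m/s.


A = m_dot / (rho * v) = 3.6 / (1319 * 0.71) = 0.003844141422 m^2
d = sqrt(4*A/pi) * 1000
d = 70.0 mm

70.0


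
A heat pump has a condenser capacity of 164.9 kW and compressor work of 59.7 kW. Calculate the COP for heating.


COP_hp = Q_cond / W
COP_hp = 164.9 / 59.7
COP_hp = 2.762

2.762


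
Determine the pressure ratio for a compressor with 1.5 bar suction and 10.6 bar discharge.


PR = P_high / P_low
PR = 10.6 / 1.5
PR = 7.067

7.067


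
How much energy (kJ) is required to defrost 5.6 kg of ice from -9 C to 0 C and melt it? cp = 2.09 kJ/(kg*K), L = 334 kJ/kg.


Sensible heat = cp * dT = 2.09 * 9 = 18.81 kJ/kg
Total per kg = 18.81 + 334 = 352.81 kJ/kg
Q = m * total = 5.6 * 352.81
Q = 1975.7 kJ

1975.7


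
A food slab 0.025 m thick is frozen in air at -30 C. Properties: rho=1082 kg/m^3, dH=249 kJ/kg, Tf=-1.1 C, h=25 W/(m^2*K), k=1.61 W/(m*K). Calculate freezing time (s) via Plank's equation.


dT = -1.1 - (-30) = 28.9 K
term1 = a/(2h) = 0.025/(2*25) = 0.0005
term2 = a^2/(8k) = 0.025^2/(8*1.61) = 0.00004852484472
t = rho*dH*1000/dT * (term1 + term2)
t = 1082*249*1000/28.9 * (0.0005 + 0.00004852484472)
t = 5114 s

5114


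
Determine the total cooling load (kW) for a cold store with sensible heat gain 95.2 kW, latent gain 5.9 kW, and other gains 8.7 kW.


Q_total = Q_s + Q_l + Q_misc
Q_total = 95.2 + 5.9 + 8.7
Q_total = 109.8 kW

109.8


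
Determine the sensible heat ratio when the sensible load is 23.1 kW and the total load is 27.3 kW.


SHR = Q_sensible / Q_total
SHR = 23.1 / 27.3
SHR = 0.846

0.846


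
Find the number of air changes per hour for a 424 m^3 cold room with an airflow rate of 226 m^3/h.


ACH = flow / volume
ACH = 226 / 424
ACH = 0.533

0.533


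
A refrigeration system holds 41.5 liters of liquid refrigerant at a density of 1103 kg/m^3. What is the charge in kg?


Charge = V * rho / 1000
Charge = 41.5 * 1103 / 1000
Charge = 45.77 kg

45.77


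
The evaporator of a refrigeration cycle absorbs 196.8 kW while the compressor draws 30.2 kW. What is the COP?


COP = Q_evap / W
COP = 196.8 / 30.2
COP = 6.517

6.517


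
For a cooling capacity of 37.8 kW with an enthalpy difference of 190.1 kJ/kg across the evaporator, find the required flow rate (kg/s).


m_dot = Q / dh
m_dot = 37.8 / 190.1
m_dot = 0.1988 kg/s

0.1988


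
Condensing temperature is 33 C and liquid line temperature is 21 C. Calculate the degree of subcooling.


Subcooling = T_cond - T_liquid
Subcooling = 33 - 21
Subcooling = 12 K

12


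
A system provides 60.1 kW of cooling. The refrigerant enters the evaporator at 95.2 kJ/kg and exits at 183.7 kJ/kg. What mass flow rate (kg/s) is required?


dh = 183.7 - 95.2 = 88.5 kJ/kg
m_dot = Q / dh = 60.1 / 88.5 = 0.6791 kg/s

0.6791


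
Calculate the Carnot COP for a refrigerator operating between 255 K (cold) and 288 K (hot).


dT = 288 - 255 = 33 K
COP_carnot = T_cold / dT = 255 / 33
COP_carnot = 7.727

7.727


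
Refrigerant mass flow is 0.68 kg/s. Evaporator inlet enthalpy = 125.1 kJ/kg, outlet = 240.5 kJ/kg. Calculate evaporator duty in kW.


dh = 240.5 - 125.1 = 115.4 kJ/kg
Q_evap = m_dot * dh = 0.68 * 115.4
Q_evap = 78.47 kW

78.47


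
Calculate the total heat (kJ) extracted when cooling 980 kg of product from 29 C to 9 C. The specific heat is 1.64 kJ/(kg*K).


dT = 29 - (9) = 20 K
Q = m * cp * dT = 980 * 1.64 * 20
Q = 32144 kJ

32144


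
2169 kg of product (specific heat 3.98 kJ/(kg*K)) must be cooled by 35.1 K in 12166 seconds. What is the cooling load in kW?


Q = m * cp * dT / t
Q = 2169 * 3.98 * 35.1 / 12166
Q = 24.906 kW

24.906


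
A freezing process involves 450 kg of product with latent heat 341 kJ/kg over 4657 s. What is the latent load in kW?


Q_lat = m * h_fg / t
Q_lat = 450 * 341 / 4657
Q_lat = 32.95 kW

32.95


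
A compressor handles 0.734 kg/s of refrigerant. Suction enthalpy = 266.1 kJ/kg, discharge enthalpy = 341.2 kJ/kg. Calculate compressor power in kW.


dh = 341.2 - 266.1 = 75.1 kJ/kg
W = m_dot * dh = 0.734 * 75.1 = 55.12 kW

55.12


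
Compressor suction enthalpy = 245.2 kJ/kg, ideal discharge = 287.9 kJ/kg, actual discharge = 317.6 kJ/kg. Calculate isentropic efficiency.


dh_ideal = 287.9 - 245.2 = 42.7 kJ/kg
dh_actual = 317.6 - 245.2 = 72.4 kJ/kg
eta_s = dh_ideal / dh_actual = 42.7 / 72.4
eta_s = 0.5898

0.5898
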